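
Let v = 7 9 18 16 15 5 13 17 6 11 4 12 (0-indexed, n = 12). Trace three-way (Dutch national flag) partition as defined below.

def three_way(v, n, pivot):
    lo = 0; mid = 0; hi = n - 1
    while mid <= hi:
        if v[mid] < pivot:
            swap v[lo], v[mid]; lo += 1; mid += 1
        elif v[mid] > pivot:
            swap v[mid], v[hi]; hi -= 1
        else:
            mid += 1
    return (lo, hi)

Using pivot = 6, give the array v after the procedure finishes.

pivot = 6; lo=0, mid=0, hi=11
v[mid]=7>6: swap v[0],v[11]; hi=10 → 12 9 18 16 15 5 13 17 6 11 4 7
v[mid]=12>6: swap v[0],v[10]; hi=9 → 4 9 18 16 15 5 13 17 6 11 12 7
v[mid]=4<6: swap v[0],v[0]; lo=1,mid=1 → 4 9 18 16 15 5 13 17 6 11 12 7
v[mid]=9>6: swap v[1],v[9]; hi=8 → 4 11 18 16 15 5 13 17 6 9 12 7
v[mid]=11>6: swap v[1],v[8]; hi=7 → 4 6 18 16 15 5 13 17 11 9 12 7
v[mid]=6=6: mid=2
v[mid]=18>6: swap v[2],v[7]; hi=6 → 4 6 17 16 15 5 13 18 11 9 12 7
v[mid]=17>6: swap v[2],v[6]; hi=5 → 4 6 13 16 15 5 17 18 11 9 12 7
v[mid]=13>6: swap v[2],v[5]; hi=4 → 4 6 5 16 15 13 17 18 11 9 12 7
v[mid]=5<6: swap v[1],v[2]; lo=2,mid=3 → 4 5 6 16 15 13 17 18 11 9 12 7
v[mid]=16>6: swap v[3],v[4]; hi=3 → 4 5 6 15 16 13 17 18 11 9 12 7
v[mid]=15>6: swap v[3],v[3]; hi=2 → 4 5 6 15 16 13 17 18 11 9 12 7
end: lo=2, hi=2; v = 4 5 6 15 16 13 17 18 11 9 12 7

4 5 6 15 16 13 17 18 11 9 12 7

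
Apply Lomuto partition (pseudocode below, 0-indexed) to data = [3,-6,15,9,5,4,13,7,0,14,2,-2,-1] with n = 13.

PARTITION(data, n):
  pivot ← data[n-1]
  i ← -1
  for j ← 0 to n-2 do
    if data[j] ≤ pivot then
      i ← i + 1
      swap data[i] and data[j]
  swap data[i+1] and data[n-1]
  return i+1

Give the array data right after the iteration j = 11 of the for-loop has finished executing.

[-6,-2,15,9,5,4,13,7,0,14,2,3,-1]

pivot=-1, i=-1
j=0: 3>-1, skip
j=1: -6≤-1, i=0, swap(0,1) ⇒ [-6,3,15,9,5,4,13,7,0,14,2,-2,-1]
j=2: 15>-1, skip
j=3: 9>-1, skip
j=4: 5>-1, skip
j=5: 4>-1, skip
j=6: 13>-1, skip
j=7: 7>-1, skip
j=8: 0>-1, skip
j=9: 14>-1, skip
j=10: 2>-1, skip
j=11: -2≤-1, i=1, swap(1,11) ⇒ [-6,-2,15,9,5,4,13,7,0,14,2,3,-1]
(after j=11) data = [-6,-2,15,9,5,4,13,7,0,14,2,3,-1]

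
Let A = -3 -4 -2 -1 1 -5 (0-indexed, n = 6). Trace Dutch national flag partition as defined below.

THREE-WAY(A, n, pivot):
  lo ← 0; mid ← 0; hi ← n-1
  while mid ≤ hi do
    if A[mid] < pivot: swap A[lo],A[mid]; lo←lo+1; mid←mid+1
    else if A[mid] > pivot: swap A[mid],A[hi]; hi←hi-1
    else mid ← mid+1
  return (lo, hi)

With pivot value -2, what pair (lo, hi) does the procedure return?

lo=0 mid=0 hi=5
-3<-2: swap(0,0), lo=1 mid=1 ⇒ -3 -4 -2 -1 1 -5
-4<-2: swap(1,1), lo=2 mid=2 ⇒ -3 -4 -2 -1 1 -5
-2=-2: mid=3
-1>-2: swap(3,5), hi=4 ⇒ -3 -4 -2 -5 1 -1
-5<-2: swap(2,3), lo=3 mid=4 ⇒ -3 -4 -5 -2 1 -1
1>-2: swap(4,4), hi=3 ⇒ -3 -4 -5 -2 1 -1
done. lo=3 hi=3; A=-3 -4 -5 -2 1 -1

(3, 3)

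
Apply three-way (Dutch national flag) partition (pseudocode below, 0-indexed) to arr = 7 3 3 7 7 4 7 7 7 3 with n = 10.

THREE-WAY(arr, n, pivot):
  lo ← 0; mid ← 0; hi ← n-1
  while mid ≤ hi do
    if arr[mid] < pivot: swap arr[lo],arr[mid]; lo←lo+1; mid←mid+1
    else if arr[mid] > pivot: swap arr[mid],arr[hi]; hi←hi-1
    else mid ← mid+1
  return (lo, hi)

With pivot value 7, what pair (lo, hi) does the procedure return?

lo=0 mid=0 hi=9
7=7: mid=1
3<7: swap(0,1), lo=1 mid=2 ⇒ 3 7 3 7 7 4 7 7 7 3
3<7: swap(1,2), lo=2 mid=3 ⇒ 3 3 7 7 7 4 7 7 7 3
7=7: mid=4
7=7: mid=5
4<7: swap(2,5), lo=3 mid=6 ⇒ 3 3 4 7 7 7 7 7 7 3
7=7: mid=7
7=7: mid=8
7=7: mid=9
3<7: swap(3,9), lo=4 mid=10 ⇒ 3 3 4 3 7 7 7 7 7 7
done. lo=4 hi=9; arr=3 3 4 3 7 7 7 7 7 7

(4, 9)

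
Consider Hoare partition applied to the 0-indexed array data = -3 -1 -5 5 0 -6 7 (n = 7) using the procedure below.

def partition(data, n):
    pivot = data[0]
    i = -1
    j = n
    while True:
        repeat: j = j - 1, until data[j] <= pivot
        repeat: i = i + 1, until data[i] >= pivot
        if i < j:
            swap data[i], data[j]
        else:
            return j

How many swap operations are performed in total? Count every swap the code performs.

pivot = data[0] = -3; i = -1, j = 7
j→5 (data[5]=-6≤-3), i→0 (data[0]=-3≥-3); i<j, swap → -6 -1 -5 5 0 -3 7
j→2 (data[2]=-5≤-3), i→1 (data[1]=-1≥-3); i<j, swap → -6 -5 -1 5 0 -3 7
j→1, i→2; i≥j, return j=1. data = -6 -5 -1 5 0 -3 7

2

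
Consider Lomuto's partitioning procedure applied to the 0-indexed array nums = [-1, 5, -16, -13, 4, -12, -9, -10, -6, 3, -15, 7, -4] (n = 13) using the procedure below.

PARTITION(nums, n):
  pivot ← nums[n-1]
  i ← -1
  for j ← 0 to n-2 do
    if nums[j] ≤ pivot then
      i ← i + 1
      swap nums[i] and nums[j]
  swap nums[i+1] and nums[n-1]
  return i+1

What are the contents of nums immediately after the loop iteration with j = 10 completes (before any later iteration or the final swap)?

pivot = nums[12] = -4; i = -1
j=0: nums[0]=-1 > -4 → no swap
j=1: nums[1]=5 > -4 → no swap
j=2: nums[2]=-16 ≤ -4 → i=0, swap nums[0],nums[2] → [-16, 5, -1, -13, 4, -12, -9, -10, -6, 3, -15, 7, -4]
j=3: nums[3]=-13 ≤ -4 → i=1, swap nums[1],nums[3] → [-16, -13, -1, 5, 4, -12, -9, -10, -6, 3, -15, 7, -4]
j=4: nums[4]=4 > -4 → no swap
j=5: nums[5]=-12 ≤ -4 → i=2, swap nums[2],nums[5] → [-16, -13, -12, 5, 4, -1, -9, -10, -6, 3, -15, 7, -4]
j=6: nums[6]=-9 ≤ -4 → i=3, swap nums[3],nums[6] → [-16, -13, -12, -9, 4, -1, 5, -10, -6, 3, -15, 7, -4]
j=7: nums[7]=-10 ≤ -4 → i=4, swap nums[4],nums[7] → [-16, -13, -12, -9, -10, -1, 5, 4, -6, 3, -15, 7, -4]
j=8: nums[8]=-6 ≤ -4 → i=5, swap nums[5],nums[8] → [-16, -13, -12, -9, -10, -6, 5, 4, -1, 3, -15, 7, -4]
j=9: nums[9]=3 > -4 → no swap
j=10: nums[10]=-15 ≤ -4 → i=6, swap nums[6],nums[10] → [-16, -13, -12, -9, -10, -6, -15, 4, -1, 3, 5, 7, -4]
(after j=10) nums = [-16, -13, -12, -9, -10, -6, -15, 4, -1, 3, 5, 7, -4]

[-16, -13, -12, -9, -10, -6, -15, 4, -1, 3, 5, 7, -4]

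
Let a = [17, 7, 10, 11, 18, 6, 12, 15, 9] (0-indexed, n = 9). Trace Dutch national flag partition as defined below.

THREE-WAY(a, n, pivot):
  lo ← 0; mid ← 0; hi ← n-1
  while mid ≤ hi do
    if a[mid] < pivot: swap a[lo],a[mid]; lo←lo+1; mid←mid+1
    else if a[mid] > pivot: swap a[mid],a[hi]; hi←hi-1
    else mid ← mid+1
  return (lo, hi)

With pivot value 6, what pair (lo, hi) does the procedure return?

(0, 0)

pivot = 6; lo=0, mid=0, hi=8
a[mid]=17>6: swap a[0],a[8]; hi=7 → [9, 7, 10, 11, 18, 6, 12, 15, 17]
a[mid]=9>6: swap a[0],a[7]; hi=6 → [15, 7, 10, 11, 18, 6, 12, 9, 17]
a[mid]=15>6: swap a[0],a[6]; hi=5 → [12, 7, 10, 11, 18, 6, 15, 9, 17]
a[mid]=12>6: swap a[0],a[5]; hi=4 → [6, 7, 10, 11, 18, 12, 15, 9, 17]
a[mid]=6=6: mid=1
a[mid]=7>6: swap a[1],a[4]; hi=3 → [6, 18, 10, 11, 7, 12, 15, 9, 17]
a[mid]=18>6: swap a[1],a[3]; hi=2 → [6, 11, 10, 18, 7, 12, 15, 9, 17]
a[mid]=11>6: swap a[1],a[2]; hi=1 → [6, 10, 11, 18, 7, 12, 15, 9, 17]
a[mid]=10>6: swap a[1],a[1]; hi=0 → [6, 10, 11, 18, 7, 12, 15, 9, 17]
end: lo=0, hi=0; a = [6, 10, 11, 18, 7, 12, 15, 9, 17]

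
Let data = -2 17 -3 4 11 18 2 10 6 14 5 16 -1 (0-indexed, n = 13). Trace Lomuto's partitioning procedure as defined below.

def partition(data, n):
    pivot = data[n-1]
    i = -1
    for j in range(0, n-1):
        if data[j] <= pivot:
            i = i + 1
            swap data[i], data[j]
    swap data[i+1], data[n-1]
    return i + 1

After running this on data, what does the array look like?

-2 -3 -1 4 11 18 2 10 6 14 5 16 17

pivot=-1, i=-1
j=0: -2≤-1, i=0, swap(0,0) ⇒ -2 17 -3 4 11 18 2 10 6 14 5 16 -1
j=1: 17>-1, skip
j=2: -3≤-1, i=1, swap(1,2) ⇒ -2 -3 17 4 11 18 2 10 6 14 5 16 -1
j=3: 4>-1, skip
j=4: 11>-1, skip
j=5: 18>-1, skip
j=6: 2>-1, skip
j=7: 10>-1, skip
j=8: 6>-1, skip
j=9: 14>-1, skip
j=10: 5>-1, skip
j=11: 16>-1, skip
swap(2,12) ⇒ -2 -3 -1 4 11 18 2 10 6 14 5 16 17; return 2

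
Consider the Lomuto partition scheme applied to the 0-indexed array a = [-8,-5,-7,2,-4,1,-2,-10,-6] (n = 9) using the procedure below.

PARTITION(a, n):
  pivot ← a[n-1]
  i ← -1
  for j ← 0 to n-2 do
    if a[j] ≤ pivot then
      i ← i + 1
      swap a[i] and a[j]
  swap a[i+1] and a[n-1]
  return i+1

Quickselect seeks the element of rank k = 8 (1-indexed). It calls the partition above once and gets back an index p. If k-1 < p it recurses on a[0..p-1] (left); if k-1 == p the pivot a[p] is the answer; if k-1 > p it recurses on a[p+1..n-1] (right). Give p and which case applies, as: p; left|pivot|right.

pivot = a[8] = -6; i = -1
j=0: a[0]=-8 ≤ -6 → i=0, swap a[0],a[0] (no change) → [-8,-5,-7,2,-4,1,-2,-10,-6]
j=1: a[1]=-5 > -6 → no swap
j=2: a[2]=-7 ≤ -6 → i=1, swap a[1],a[2] → [-8,-7,-5,2,-4,1,-2,-10,-6]
j=3: a[3]=2 > -6 → no swap
j=4: a[4]=-4 > -6 → no swap
j=5: a[5]=1 > -6 → no swap
j=6: a[6]=-2 > -6 → no swap
j=7: a[7]=-10 ≤ -6 → i=2, swap a[2],a[7] → [-8,-7,-10,2,-4,1,-2,-5,-6]
final swap a[3],a[8] → [-8,-7,-10,-6,-4,1,-2,-5,2]; return 3
p = 3; k-1 = 7 > 3 ⇒ right

3; right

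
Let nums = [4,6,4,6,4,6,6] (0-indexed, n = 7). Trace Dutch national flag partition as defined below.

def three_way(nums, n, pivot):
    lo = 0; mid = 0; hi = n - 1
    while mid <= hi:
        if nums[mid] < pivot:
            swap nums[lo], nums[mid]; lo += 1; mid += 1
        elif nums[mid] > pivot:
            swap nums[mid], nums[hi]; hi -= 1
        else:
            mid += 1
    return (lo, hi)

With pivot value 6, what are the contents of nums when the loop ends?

pivot = 6; lo=0, mid=0, hi=6
nums[mid]=4<6: swap nums[0],nums[0]; lo=1,mid=1 → [4,6,4,6,4,6,6]
nums[mid]=6=6: mid=2
nums[mid]=4<6: swap nums[1],nums[2]; lo=2,mid=3 → [4,4,6,6,4,6,6]
nums[mid]=6=6: mid=4
nums[mid]=4<6: swap nums[2],nums[4]; lo=3,mid=5 → [4,4,4,6,6,6,6]
nums[mid]=6=6: mid=6
nums[mid]=6=6: mid=7
end: lo=3, hi=6; nums = [4,4,4,6,6,6,6]

[4,4,4,6,6,6,6]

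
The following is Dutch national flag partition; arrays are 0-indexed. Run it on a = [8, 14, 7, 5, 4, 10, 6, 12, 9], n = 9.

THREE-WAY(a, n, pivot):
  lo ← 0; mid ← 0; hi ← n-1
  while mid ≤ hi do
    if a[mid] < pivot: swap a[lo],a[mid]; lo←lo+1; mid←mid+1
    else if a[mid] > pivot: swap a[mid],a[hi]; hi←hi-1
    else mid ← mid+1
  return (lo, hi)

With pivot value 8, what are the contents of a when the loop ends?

[6, 7, 5, 4, 8, 10, 12, 9, 14]

lo=0 mid=0 hi=8
8=8: mid=1
14>8: swap(1,8), hi=7 ⇒ [8, 9, 7, 5, 4, 10, 6, 12, 14]
9>8: swap(1,7), hi=6 ⇒ [8, 12, 7, 5, 4, 10, 6, 9, 14]
12>8: swap(1,6), hi=5 ⇒ [8, 6, 7, 5, 4, 10, 12, 9, 14]
6<8: swap(0,1), lo=1 mid=2 ⇒ [6, 8, 7, 5, 4, 10, 12, 9, 14]
7<8: swap(1,2), lo=2 mid=3 ⇒ [6, 7, 8, 5, 4, 10, 12, 9, 14]
5<8: swap(2,3), lo=3 mid=4 ⇒ [6, 7, 5, 8, 4, 10, 12, 9, 14]
4<8: swap(3,4), lo=4 mid=5 ⇒ [6, 7, 5, 4, 8, 10, 12, 9, 14]
10>8: swap(5,5), hi=4 ⇒ [6, 7, 5, 4, 8, 10, 12, 9, 14]
done. lo=4 hi=4; a=[6, 7, 5, 4, 8, 10, 12, 9, 14]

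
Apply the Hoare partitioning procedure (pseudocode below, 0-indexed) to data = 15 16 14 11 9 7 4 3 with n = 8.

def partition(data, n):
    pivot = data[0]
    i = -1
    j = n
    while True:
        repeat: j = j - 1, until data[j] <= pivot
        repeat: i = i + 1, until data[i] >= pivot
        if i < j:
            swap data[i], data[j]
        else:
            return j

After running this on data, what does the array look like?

pivot=15
j stops at 7 (3), i stops at 0 (15); swap ⇒ 3 16 14 11 9 7 4 15
j stops at 6 (4), i stops at 1 (16); swap ⇒ 3 4 14 11 9 7 16 15
j stops at 5, i stops at 6; i≥j ⇒ return 5. data=3 4 14 11 9 7 16 15

3 4 14 11 9 7 16 15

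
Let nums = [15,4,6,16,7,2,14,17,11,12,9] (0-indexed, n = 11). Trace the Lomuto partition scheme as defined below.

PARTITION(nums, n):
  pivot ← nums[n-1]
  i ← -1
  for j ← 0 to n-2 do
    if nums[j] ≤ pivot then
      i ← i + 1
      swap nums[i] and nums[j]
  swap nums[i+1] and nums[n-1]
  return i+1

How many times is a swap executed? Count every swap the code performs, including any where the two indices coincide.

pivot = nums[10] = 9; i = -1
j=0: nums[0]=15 > 9 → no swap
j=1: nums[1]=4 ≤ 9 → i=0, swap nums[0],nums[1] → [4,15,6,16,7,2,14,17,11,12,9]
j=2: nums[2]=6 ≤ 9 → i=1, swap nums[1],nums[2] → [4,6,15,16,7,2,14,17,11,12,9]
j=3: nums[3]=16 > 9 → no swap
j=4: nums[4]=7 ≤ 9 → i=2, swap nums[2],nums[4] → [4,6,7,16,15,2,14,17,11,12,9]
j=5: nums[5]=2 ≤ 9 → i=3, swap nums[3],nums[5] → [4,6,7,2,15,16,14,17,11,12,9]
j=6: nums[6]=14 > 9 → no swap
j=7: nums[7]=17 > 9 → no swap
j=8: nums[8]=11 > 9 → no swap
j=9: nums[9]=12 > 9 → no swap
final swap nums[4],nums[10] → [4,6,7,2,9,16,14,17,11,12,15]; return 4

5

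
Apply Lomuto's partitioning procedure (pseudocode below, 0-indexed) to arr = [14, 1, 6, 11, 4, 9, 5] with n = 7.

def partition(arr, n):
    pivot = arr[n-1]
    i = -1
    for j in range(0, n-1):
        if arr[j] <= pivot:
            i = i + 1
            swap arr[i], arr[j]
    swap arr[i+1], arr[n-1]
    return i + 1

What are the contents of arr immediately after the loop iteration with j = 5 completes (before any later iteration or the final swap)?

pivot=5, i=-1
j=0: 14>5, skip
j=1: 1≤5, i=0, swap(0,1) ⇒ [1, 14, 6, 11, 4, 9, 5]
j=2: 6>5, skip
j=3: 11>5, skip
j=4: 4≤5, i=1, swap(1,4) ⇒ [1, 4, 6, 11, 14, 9, 5]
j=5: 9>5, skip
(after j=5) arr = [1, 4, 6, 11, 14, 9, 5]

[1, 4, 6, 11, 14, 9, 5]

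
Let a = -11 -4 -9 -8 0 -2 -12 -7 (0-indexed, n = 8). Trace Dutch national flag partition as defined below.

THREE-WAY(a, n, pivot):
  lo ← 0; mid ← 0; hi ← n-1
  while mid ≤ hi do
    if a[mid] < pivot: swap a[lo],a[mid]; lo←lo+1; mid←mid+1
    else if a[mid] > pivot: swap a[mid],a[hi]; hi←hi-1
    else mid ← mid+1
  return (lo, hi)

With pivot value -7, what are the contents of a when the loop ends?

pivot = -7; lo=0, mid=0, hi=7
a[mid]=-11<-7: swap a[0],a[0]; lo=1,mid=1 → -11 -4 -9 -8 0 -2 -12 -7
a[mid]=-4>-7: swap a[1],a[7]; hi=6 → -11 -7 -9 -8 0 -2 -12 -4
a[mid]=-7=-7: mid=2
a[mid]=-9<-7: swap a[1],a[2]; lo=2,mid=3 → -11 -9 -7 -8 0 -2 -12 -4
a[mid]=-8<-7: swap a[2],a[3]; lo=3,mid=4 → -11 -9 -8 -7 0 -2 -12 -4
a[mid]=0>-7: swap a[4],a[6]; hi=5 → -11 -9 -8 -7 -12 -2 0 -4
a[mid]=-12<-7: swap a[3],a[4]; lo=4,mid=5 → -11 -9 -8 -12 -7 -2 0 -4
a[mid]=-2>-7: swap a[5],a[5]; hi=4 → -11 -9 -8 -12 -7 -2 0 -4
end: lo=4, hi=4; a = -11 -9 -8 -12 -7 -2 0 -4

-11 -9 -8 -12 -7 -2 0 -4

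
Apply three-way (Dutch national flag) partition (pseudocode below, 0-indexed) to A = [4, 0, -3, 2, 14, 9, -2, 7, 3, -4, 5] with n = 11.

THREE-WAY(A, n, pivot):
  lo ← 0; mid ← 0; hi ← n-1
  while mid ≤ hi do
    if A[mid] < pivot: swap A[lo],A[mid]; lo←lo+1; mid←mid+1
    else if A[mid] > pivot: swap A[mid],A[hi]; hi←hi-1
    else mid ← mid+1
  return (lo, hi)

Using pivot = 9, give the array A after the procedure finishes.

pivot = 9; lo=0, mid=0, hi=10
A[mid]=4<9: swap A[0],A[0]; lo=1,mid=1 → [4, 0, -3, 2, 14, 9, -2, 7, 3, -4, 5]
A[mid]=0<9: swap A[1],A[1]; lo=2,mid=2 → [4, 0, -3, 2, 14, 9, -2, 7, 3, -4, 5]
A[mid]=-3<9: swap A[2],A[2]; lo=3,mid=3 → [4, 0, -3, 2, 14, 9, -2, 7, 3, -4, 5]
A[mid]=2<9: swap A[3],A[3]; lo=4,mid=4 → [4, 0, -3, 2, 14, 9, -2, 7, 3, -4, 5]
A[mid]=14>9: swap A[4],A[10]; hi=9 → [4, 0, -3, 2, 5, 9, -2, 7, 3, -4, 14]
A[mid]=5<9: swap A[4],A[4]; lo=5,mid=5 → [4, 0, -3, 2, 5, 9, -2, 7, 3, -4, 14]
A[mid]=9=9: mid=6
A[mid]=-2<9: swap A[5],A[6]; lo=6,mid=7 → [4, 0, -3, 2, 5, -2, 9, 7, 3, -4, 14]
A[mid]=7<9: swap A[6],A[7]; lo=7,mid=8 → [4, 0, -3, 2, 5, -2, 7, 9, 3, -4, 14]
A[mid]=3<9: swap A[7],A[8]; lo=8,mid=9 → [4, 0, -3, 2, 5, -2, 7, 3, 9, -4, 14]
A[mid]=-4<9: swap A[8],A[9]; lo=9,mid=10 → [4, 0, -3, 2, 5, -2, 7, 3, -4, 9, 14]
end: lo=9, hi=9; A = [4, 0, -3, 2, 5, -2, 7, 3, -4, 9, 14]

[4, 0, -3, 2, 5, -2, 7, 3, -4, 9, 14]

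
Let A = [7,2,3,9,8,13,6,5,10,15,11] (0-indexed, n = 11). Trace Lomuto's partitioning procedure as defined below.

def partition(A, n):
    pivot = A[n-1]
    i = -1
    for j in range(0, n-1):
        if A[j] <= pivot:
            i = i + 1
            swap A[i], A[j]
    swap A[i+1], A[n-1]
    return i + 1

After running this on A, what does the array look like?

pivot = A[10] = 11; i = -1
j=0: A[0]=7 ≤ 11 → i=0, swap A[0],A[0] (no change) → [7,2,3,9,8,13,6,5,10,15,11]
j=1: A[1]=2 ≤ 11 → i=1, swap A[1],A[1] (no change) → [7,2,3,9,8,13,6,5,10,15,11]
j=2: A[2]=3 ≤ 11 → i=2, swap A[2],A[2] (no change) → [7,2,3,9,8,13,6,5,10,15,11]
j=3: A[3]=9 ≤ 11 → i=3, swap A[3],A[3] (no change) → [7,2,3,9,8,13,6,5,10,15,11]
j=4: A[4]=8 ≤ 11 → i=4, swap A[4],A[4] (no change) → [7,2,3,9,8,13,6,5,10,15,11]
j=5: A[5]=13 > 11 → no swap
j=6: A[6]=6 ≤ 11 → i=5, swap A[5],A[6] → [7,2,3,9,8,6,13,5,10,15,11]
j=7: A[7]=5 ≤ 11 → i=6, swap A[6],A[7] → [7,2,3,9,8,6,5,13,10,15,11]
j=8: A[8]=10 ≤ 11 → i=7, swap A[7],A[8] → [7,2,3,9,8,6,5,10,13,15,11]
j=9: A[9]=15 > 11 → no swap
final swap A[8],A[10] → [7,2,3,9,8,6,5,10,11,15,13]; return 8

[7,2,3,9,8,6,5,10,11,15,13]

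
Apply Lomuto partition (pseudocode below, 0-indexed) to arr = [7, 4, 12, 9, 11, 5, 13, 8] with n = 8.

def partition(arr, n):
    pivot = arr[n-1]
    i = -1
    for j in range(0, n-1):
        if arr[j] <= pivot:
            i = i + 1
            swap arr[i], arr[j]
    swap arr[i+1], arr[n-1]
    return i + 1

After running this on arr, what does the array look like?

[7, 4, 5, 8, 11, 12, 13, 9]

pivot=8, i=-1
j=0: 7≤8, i=0, swap(0,0) ⇒ [7, 4, 12, 9, 11, 5, 13, 8]
j=1: 4≤8, i=1, swap(1,1) ⇒ [7, 4, 12, 9, 11, 5, 13, 8]
j=2: 12>8, skip
j=3: 9>8, skip
j=4: 11>8, skip
j=5: 5≤8, i=2, swap(2,5) ⇒ [7, 4, 5, 9, 11, 12, 13, 8]
j=6: 13>8, skip
swap(3,7) ⇒ [7, 4, 5, 8, 11, 12, 13, 9]; return 3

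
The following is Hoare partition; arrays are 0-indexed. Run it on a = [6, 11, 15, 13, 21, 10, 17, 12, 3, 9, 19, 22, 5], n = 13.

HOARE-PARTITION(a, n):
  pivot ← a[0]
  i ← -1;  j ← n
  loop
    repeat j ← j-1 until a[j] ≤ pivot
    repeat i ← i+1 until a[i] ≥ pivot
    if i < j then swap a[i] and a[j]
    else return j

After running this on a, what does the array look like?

pivot=6
j stops at 12 (5), i stops at 0 (6); swap ⇒ [5, 11, 15, 13, 21, 10, 17, 12, 3, 9, 19, 22, 6]
j stops at 8 (3), i stops at 1 (11); swap ⇒ [5, 3, 15, 13, 21, 10, 17, 12, 11, 9, 19, 22, 6]
j stops at 1, i stops at 2; i≥j ⇒ return 1. a=[5, 3, 15, 13, 21, 10, 17, 12, 11, 9, 19, 22, 6]

[5, 3, 15, 13, 21, 10, 17, 12, 11, 9, 19, 22, 6]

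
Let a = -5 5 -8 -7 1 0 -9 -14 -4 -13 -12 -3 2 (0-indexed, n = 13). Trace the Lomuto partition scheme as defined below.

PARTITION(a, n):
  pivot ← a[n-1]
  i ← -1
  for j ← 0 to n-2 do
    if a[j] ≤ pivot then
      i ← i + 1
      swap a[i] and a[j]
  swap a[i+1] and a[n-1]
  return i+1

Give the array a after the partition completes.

pivot=2, i=-1
j=0: -5≤2, i=0, swap(0,0) ⇒ -5 5 -8 -7 1 0 -9 -14 -4 -13 -12 -3 2
j=1: 5>2, skip
j=2: -8≤2, i=1, swap(1,2) ⇒ -5 -8 5 -7 1 0 -9 -14 -4 -13 -12 -3 2
j=3: -7≤2, i=2, swap(2,3) ⇒ -5 -8 -7 5 1 0 -9 -14 -4 -13 -12 -3 2
j=4: 1≤2, i=3, swap(3,4) ⇒ -5 -8 -7 1 5 0 -9 -14 -4 -13 -12 -3 2
j=5: 0≤2, i=4, swap(4,5) ⇒ -5 -8 -7 1 0 5 -9 -14 -4 -13 -12 -3 2
j=6: -9≤2, i=5, swap(5,6) ⇒ -5 -8 -7 1 0 -9 5 -14 -4 -13 -12 -3 2
j=7: -14≤2, i=6, swap(6,7) ⇒ -5 -8 -7 1 0 -9 -14 5 -4 -13 -12 -3 2
j=8: -4≤2, i=7, swap(7,8) ⇒ -5 -8 -7 1 0 -9 -14 -4 5 -13 -12 -3 2
j=9: -13≤2, i=8, swap(8,9) ⇒ -5 -8 -7 1 0 -9 -14 -4 -13 5 -12 -3 2
j=10: -12≤2, i=9, swap(9,10) ⇒ -5 -8 -7 1 0 -9 -14 -4 -13 -12 5 -3 2
j=11: -3≤2, i=10, swap(10,11) ⇒ -5 -8 -7 1 0 -9 -14 -4 -13 -12 -3 5 2
swap(11,12) ⇒ -5 -8 -7 1 0 -9 -14 -4 -13 -12 -3 2 5; return 11

-5 -8 -7 1 0 -9 -14 -4 -13 -12 -3 2 5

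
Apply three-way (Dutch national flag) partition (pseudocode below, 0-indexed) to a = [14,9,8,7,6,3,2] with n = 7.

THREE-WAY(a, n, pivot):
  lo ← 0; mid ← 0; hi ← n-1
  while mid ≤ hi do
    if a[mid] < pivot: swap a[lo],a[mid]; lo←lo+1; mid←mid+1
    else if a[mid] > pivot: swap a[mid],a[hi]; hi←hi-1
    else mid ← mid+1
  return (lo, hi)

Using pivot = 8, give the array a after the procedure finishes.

[2,3,7,6,8,9,14]

pivot = 8; lo=0, mid=0, hi=6
a[mid]=14>8: swap a[0],a[6]; hi=5 → [2,9,8,7,6,3,14]
a[mid]=2<8: swap a[0],a[0]; lo=1,mid=1 → [2,9,8,7,6,3,14]
a[mid]=9>8: swap a[1],a[5]; hi=4 → [2,3,8,7,6,9,14]
a[mid]=3<8: swap a[1],a[1]; lo=2,mid=2 → [2,3,8,7,6,9,14]
a[mid]=8=8: mid=3
a[mid]=7<8: swap a[2],a[3]; lo=3,mid=4 → [2,3,7,8,6,9,14]
a[mid]=6<8: swap a[3],a[4]; lo=4,mid=5 → [2,3,7,6,8,9,14]
end: lo=4, hi=4; a = [2,3,7,6,8,9,14]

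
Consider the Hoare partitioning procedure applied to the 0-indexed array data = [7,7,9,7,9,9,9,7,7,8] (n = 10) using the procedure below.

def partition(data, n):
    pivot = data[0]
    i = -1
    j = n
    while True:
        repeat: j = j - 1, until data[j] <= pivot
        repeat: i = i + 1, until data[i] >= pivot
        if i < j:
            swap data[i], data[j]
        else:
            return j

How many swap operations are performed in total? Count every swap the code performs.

3

pivot = data[0] = 7; i = -1, j = 10
j→8 (data[8]=7≤7), i→0 (data[0]=7≥7); i<j, swap → [7,7,9,7,9,9,9,7,7,8]
j→7 (data[7]=7≤7), i→1 (data[1]=7≥7); i<j, swap → [7,7,9,7,9,9,9,7,7,8]
j→3 (data[3]=7≤7), i→2 (data[2]=9≥7); i<j, swap → [7,7,7,9,9,9,9,7,7,8]
j→2, i→3; i≥j, return j=2. data = [7,7,7,9,9,9,9,7,7,8]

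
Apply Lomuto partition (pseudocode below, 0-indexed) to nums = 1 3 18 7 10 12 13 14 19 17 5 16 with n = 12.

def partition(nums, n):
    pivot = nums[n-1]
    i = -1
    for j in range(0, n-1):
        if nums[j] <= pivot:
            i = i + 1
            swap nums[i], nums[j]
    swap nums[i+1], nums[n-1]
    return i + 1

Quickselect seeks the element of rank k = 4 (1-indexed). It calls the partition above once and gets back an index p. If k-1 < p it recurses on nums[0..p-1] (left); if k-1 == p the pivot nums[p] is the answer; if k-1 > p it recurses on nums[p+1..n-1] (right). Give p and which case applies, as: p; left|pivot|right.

pivot=16, i=-1
j=0: 1≤16, i=0, swap(0,0) ⇒ 1 3 18 7 10 12 13 14 19 17 5 16
j=1: 3≤16, i=1, swap(1,1) ⇒ 1 3 18 7 10 12 13 14 19 17 5 16
j=2: 18>16, skip
j=3: 7≤16, i=2, swap(2,3) ⇒ 1 3 7 18 10 12 13 14 19 17 5 16
j=4: 10≤16, i=3, swap(3,4) ⇒ 1 3 7 10 18 12 13 14 19 17 5 16
j=5: 12≤16, i=4, swap(4,5) ⇒ 1 3 7 10 12 18 13 14 19 17 5 16
j=6: 13≤16, i=5, swap(5,6) ⇒ 1 3 7 10 12 13 18 14 19 17 5 16
j=7: 14≤16, i=6, swap(6,7) ⇒ 1 3 7 10 12 13 14 18 19 17 5 16
j=8: 19>16, skip
j=9: 17>16, skip
j=10: 5≤16, i=7, swap(7,10) ⇒ 1 3 7 10 12 13 14 5 19 17 18 16
swap(8,11) ⇒ 1 3 7 10 12 13 14 5 16 17 18 19; return 8
p = 8; k-1 = 3 < 8 ⇒ left

8; left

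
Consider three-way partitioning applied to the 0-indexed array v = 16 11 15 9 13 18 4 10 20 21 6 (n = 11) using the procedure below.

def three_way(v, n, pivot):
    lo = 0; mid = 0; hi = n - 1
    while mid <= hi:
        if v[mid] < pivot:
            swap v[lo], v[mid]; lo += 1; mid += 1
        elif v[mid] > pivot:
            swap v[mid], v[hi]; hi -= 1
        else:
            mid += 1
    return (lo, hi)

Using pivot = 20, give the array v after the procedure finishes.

16 11 15 9 13 18 4 10 6 20 21

lo=0 mid=0 hi=10
16<20: swap(0,0), lo=1 mid=1 ⇒ 16 11 15 9 13 18 4 10 20 21 6
11<20: swap(1,1), lo=2 mid=2 ⇒ 16 11 15 9 13 18 4 10 20 21 6
15<20: swap(2,2), lo=3 mid=3 ⇒ 16 11 15 9 13 18 4 10 20 21 6
9<20: swap(3,3), lo=4 mid=4 ⇒ 16 11 15 9 13 18 4 10 20 21 6
13<20: swap(4,4), lo=5 mid=5 ⇒ 16 11 15 9 13 18 4 10 20 21 6
18<20: swap(5,5), lo=6 mid=6 ⇒ 16 11 15 9 13 18 4 10 20 21 6
4<20: swap(6,6), lo=7 mid=7 ⇒ 16 11 15 9 13 18 4 10 20 21 6
10<20: swap(7,7), lo=8 mid=8 ⇒ 16 11 15 9 13 18 4 10 20 21 6
20=20: mid=9
21>20: swap(9,10), hi=9 ⇒ 16 11 15 9 13 18 4 10 20 6 21
6<20: swap(8,9), lo=9 mid=10 ⇒ 16 11 15 9 13 18 4 10 6 20 21
done. lo=9 hi=9; v=16 11 15 9 13 18 4 10 6 20 21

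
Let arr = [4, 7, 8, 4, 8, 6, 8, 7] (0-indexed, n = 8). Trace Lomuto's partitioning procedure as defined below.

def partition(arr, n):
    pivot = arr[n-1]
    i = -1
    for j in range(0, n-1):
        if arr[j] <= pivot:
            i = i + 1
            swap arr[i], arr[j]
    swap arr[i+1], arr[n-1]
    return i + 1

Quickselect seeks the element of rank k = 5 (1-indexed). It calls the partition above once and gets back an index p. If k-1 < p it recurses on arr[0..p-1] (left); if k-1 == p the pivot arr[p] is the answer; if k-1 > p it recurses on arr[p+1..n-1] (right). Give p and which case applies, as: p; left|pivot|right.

pivot = arr[7] = 7; i = -1
j=0: arr[0]=4 ≤ 7 → i=0, swap arr[0],arr[0] (no change) → [4, 7, 8, 4, 8, 6, 8, 7]
j=1: arr[1]=7 ≤ 7 → i=1, swap arr[1],arr[1] (no change) → [4, 7, 8, 4, 8, 6, 8, 7]
j=2: arr[2]=8 > 7 → no swap
j=3: arr[3]=4 ≤ 7 → i=2, swap arr[2],arr[3] → [4, 7, 4, 8, 8, 6, 8, 7]
j=4: arr[4]=8 > 7 → no swap
j=5: arr[5]=6 ≤ 7 → i=3, swap arr[3],arr[5] → [4, 7, 4, 6, 8, 8, 8, 7]
j=6: arr[6]=8 > 7 → no swap
final swap arr[4],arr[7] → [4, 7, 4, 6, 7, 8, 8, 8]; return 4
p = 4; k-1 = 4 == 4 ⇒ pivot

4; pivot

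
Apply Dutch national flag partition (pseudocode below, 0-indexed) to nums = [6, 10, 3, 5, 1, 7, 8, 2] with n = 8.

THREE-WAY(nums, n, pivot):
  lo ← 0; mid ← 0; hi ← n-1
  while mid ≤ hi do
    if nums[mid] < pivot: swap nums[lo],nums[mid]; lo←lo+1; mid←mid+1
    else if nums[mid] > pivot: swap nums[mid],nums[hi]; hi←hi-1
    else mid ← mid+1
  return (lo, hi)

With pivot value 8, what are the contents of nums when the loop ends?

lo=0 mid=0 hi=7
6<8: swap(0,0), lo=1 mid=1 ⇒ [6, 10, 3, 5, 1, 7, 8, 2]
10>8: swap(1,7), hi=6 ⇒ [6, 2, 3, 5, 1, 7, 8, 10]
2<8: swap(1,1), lo=2 mid=2 ⇒ [6, 2, 3, 5, 1, 7, 8, 10]
3<8: swap(2,2), lo=3 mid=3 ⇒ [6, 2, 3, 5, 1, 7, 8, 10]
5<8: swap(3,3), lo=4 mid=4 ⇒ [6, 2, 3, 5, 1, 7, 8, 10]
1<8: swap(4,4), lo=5 mid=5 ⇒ [6, 2, 3, 5, 1, 7, 8, 10]
7<8: swap(5,5), lo=6 mid=6 ⇒ [6, 2, 3, 5, 1, 7, 8, 10]
8=8: mid=7
done. lo=6 hi=6; nums=[6, 2, 3, 5, 1, 7, 8, 10]

[6, 2, 3, 5, 1, 7, 8, 10]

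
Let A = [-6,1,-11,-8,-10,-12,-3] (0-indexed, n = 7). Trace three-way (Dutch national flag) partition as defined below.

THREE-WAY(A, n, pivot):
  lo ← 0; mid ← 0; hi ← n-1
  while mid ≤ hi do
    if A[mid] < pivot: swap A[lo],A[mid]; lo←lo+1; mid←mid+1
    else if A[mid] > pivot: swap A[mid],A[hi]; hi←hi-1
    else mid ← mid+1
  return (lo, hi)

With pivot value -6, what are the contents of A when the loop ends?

pivot = -6; lo=0, mid=0, hi=6
A[mid]=-6=-6: mid=1
A[mid]=1>-6: swap A[1],A[6]; hi=5 → [-6,-3,-11,-8,-10,-12,1]
A[mid]=-3>-6: swap A[1],A[5]; hi=4 → [-6,-12,-11,-8,-10,-3,1]
A[mid]=-12<-6: swap A[0],A[1]; lo=1,mid=2 → [-12,-6,-11,-8,-10,-3,1]
A[mid]=-11<-6: swap A[1],A[2]; lo=2,mid=3 → [-12,-11,-6,-8,-10,-3,1]
A[mid]=-8<-6: swap A[2],A[3]; lo=3,mid=4 → [-12,-11,-8,-6,-10,-3,1]
A[mid]=-10<-6: swap A[3],A[4]; lo=4,mid=5 → [-12,-11,-8,-10,-6,-3,1]
end: lo=4, hi=4; A = [-12,-11,-8,-10,-6,-3,1]

[-12,-11,-8,-10,-6,-3,1]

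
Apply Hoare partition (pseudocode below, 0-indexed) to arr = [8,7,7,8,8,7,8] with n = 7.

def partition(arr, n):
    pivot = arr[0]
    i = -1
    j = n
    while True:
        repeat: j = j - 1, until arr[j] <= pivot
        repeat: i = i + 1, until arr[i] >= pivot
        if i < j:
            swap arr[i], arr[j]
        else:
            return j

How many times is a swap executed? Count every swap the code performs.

2

pivot=8
j stops at 6 (8), i stops at 0 (8); swap ⇒ [8,7,7,8,8,7,8]
j stops at 5 (7), i stops at 3 (8); swap ⇒ [8,7,7,7,8,8,8]
j stops at 4, i stops at 4; i≥j ⇒ return 4. arr=[8,7,7,7,8,8,8]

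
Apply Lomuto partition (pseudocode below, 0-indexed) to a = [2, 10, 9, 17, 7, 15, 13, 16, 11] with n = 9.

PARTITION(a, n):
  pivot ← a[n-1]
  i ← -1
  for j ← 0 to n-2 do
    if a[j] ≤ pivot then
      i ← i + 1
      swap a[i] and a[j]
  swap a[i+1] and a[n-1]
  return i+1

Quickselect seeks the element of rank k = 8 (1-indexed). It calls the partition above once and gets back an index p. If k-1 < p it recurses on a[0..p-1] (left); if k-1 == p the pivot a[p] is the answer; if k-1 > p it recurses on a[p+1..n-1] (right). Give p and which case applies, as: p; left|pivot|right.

pivot=11, i=-1
j=0: 2≤11, i=0, swap(0,0) ⇒ [2, 10, 9, 17, 7, 15, 13, 16, 11]
j=1: 10≤11, i=1, swap(1,1) ⇒ [2, 10, 9, 17, 7, 15, 13, 16, 11]
j=2: 9≤11, i=2, swap(2,2) ⇒ [2, 10, 9, 17, 7, 15, 13, 16, 11]
j=3: 17>11, skip
j=4: 7≤11, i=3, swap(3,4) ⇒ [2, 10, 9, 7, 17, 15, 13, 16, 11]
j=5: 15>11, skip
j=6: 13>11, skip
j=7: 16>11, skip
swap(4,8) ⇒ [2, 10, 9, 7, 11, 15, 13, 16, 17]; return 4
p = 4; k-1 = 7 > 4 ⇒ right

4; right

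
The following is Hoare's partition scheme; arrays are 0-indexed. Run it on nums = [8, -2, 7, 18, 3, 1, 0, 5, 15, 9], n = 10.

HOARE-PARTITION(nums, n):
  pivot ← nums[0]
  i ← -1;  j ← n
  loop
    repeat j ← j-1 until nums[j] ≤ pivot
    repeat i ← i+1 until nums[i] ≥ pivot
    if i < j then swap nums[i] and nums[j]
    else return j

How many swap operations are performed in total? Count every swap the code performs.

2

pivot = nums[0] = 8; i = -1, j = 10
j→7 (nums[7]=5≤8), i→0 (nums[0]=8≥8); i<j, swap → [5, -2, 7, 18, 3, 1, 0, 8, 15, 9]
j→6 (nums[6]=0≤8), i→3 (nums[3]=18≥8); i<j, swap → [5, -2, 7, 0, 3, 1, 18, 8, 15, 9]
j→5, i→6; i≥j, return j=5. nums = [5, -2, 7, 0, 3, 1, 18, 8, 15, 9]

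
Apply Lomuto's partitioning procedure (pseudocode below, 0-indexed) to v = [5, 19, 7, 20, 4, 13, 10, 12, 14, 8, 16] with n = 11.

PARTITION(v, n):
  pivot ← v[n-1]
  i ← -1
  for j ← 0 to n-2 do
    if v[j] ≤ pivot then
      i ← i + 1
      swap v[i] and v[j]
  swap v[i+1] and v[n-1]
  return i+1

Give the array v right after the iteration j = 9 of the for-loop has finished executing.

[5, 7, 4, 13, 10, 12, 14, 8, 19, 20, 16]

pivot=16, i=-1
j=0: 5≤16, i=0, swap(0,0) ⇒ [5, 19, 7, 20, 4, 13, 10, 12, 14, 8, 16]
j=1: 19>16, skip
j=2: 7≤16, i=1, swap(1,2) ⇒ [5, 7, 19, 20, 4, 13, 10, 12, 14, 8, 16]
j=3: 20>16, skip
j=4: 4≤16, i=2, swap(2,4) ⇒ [5, 7, 4, 20, 19, 13, 10, 12, 14, 8, 16]
j=5: 13≤16, i=3, swap(3,5) ⇒ [5, 7, 4, 13, 19, 20, 10, 12, 14, 8, 16]
j=6: 10≤16, i=4, swap(4,6) ⇒ [5, 7, 4, 13, 10, 20, 19, 12, 14, 8, 16]
j=7: 12≤16, i=5, swap(5,7) ⇒ [5, 7, 4, 13, 10, 12, 19, 20, 14, 8, 16]
j=8: 14≤16, i=6, swap(6,8) ⇒ [5, 7, 4, 13, 10, 12, 14, 20, 19, 8, 16]
j=9: 8≤16, i=7, swap(7,9) ⇒ [5, 7, 4, 13, 10, 12, 14, 8, 19, 20, 16]
(after j=9) v = [5, 7, 4, 13, 10, 12, 14, 8, 19, 20, 16]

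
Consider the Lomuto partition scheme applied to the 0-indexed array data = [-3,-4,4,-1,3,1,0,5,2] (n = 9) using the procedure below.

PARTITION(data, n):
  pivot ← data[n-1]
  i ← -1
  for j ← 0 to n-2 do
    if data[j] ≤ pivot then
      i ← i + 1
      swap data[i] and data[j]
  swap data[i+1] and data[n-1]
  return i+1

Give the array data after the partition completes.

pivot=2, i=-1
j=0: -3≤2, i=0, swap(0,0) ⇒ [-3,-4,4,-1,3,1,0,5,2]
j=1: -4≤2, i=1, swap(1,1) ⇒ [-3,-4,4,-1,3,1,0,5,2]
j=2: 4>2, skip
j=3: -1≤2, i=2, swap(2,3) ⇒ [-3,-4,-1,4,3,1,0,5,2]
j=4: 3>2, skip
j=5: 1≤2, i=3, swap(3,5) ⇒ [-3,-4,-1,1,3,4,0,5,2]
j=6: 0≤2, i=4, swap(4,6) ⇒ [-3,-4,-1,1,0,4,3,5,2]
j=7: 5>2, skip
swap(5,8) ⇒ [-3,-4,-1,1,0,2,3,5,4]; return 5

[-3,-4,-1,1,0,2,3,5,4]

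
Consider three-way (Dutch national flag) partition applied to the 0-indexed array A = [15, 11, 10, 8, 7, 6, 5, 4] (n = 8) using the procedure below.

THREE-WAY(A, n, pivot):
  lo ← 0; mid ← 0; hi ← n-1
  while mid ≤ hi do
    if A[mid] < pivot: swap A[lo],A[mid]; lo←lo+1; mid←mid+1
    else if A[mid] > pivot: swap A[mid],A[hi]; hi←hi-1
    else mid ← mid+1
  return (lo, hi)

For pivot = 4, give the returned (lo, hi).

(0, 0)

pivot = 4; lo=0, mid=0, hi=7
A[mid]=15>4: swap A[0],A[7]; hi=6 → [4, 11, 10, 8, 7, 6, 5, 15]
A[mid]=4=4: mid=1
A[mid]=11>4: swap A[1],A[6]; hi=5 → [4, 5, 10, 8, 7, 6, 11, 15]
A[mid]=5>4: swap A[1],A[5]; hi=4 → [4, 6, 10, 8, 7, 5, 11, 15]
A[mid]=6>4: swap A[1],A[4]; hi=3 → [4, 7, 10, 8, 6, 5, 11, 15]
A[mid]=7>4: swap A[1],A[3]; hi=2 → [4, 8, 10, 7, 6, 5, 11, 15]
A[mid]=8>4: swap A[1],A[2]; hi=1 → [4, 10, 8, 7, 6, 5, 11, 15]
A[mid]=10>4: swap A[1],A[1]; hi=0 → [4, 10, 8, 7, 6, 5, 11, 15]
end: lo=0, hi=0; A = [4, 10, 8, 7, 6, 5, 11, 15]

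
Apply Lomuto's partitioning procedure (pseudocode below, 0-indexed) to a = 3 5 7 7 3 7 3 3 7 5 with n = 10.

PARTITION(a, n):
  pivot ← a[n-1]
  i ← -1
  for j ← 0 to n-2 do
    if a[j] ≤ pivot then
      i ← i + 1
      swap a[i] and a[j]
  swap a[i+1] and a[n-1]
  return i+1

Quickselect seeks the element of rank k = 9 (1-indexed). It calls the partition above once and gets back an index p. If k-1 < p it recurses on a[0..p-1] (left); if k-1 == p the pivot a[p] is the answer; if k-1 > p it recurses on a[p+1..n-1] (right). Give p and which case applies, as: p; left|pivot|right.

5; right

pivot = a[9] = 5; i = -1
j=0: a[0]=3 ≤ 5 → i=0, swap a[0],a[0] (no change) → 3 5 7 7 3 7 3 3 7 5
j=1: a[1]=5 ≤ 5 → i=1, swap a[1],a[1] (no change) → 3 5 7 7 3 7 3 3 7 5
j=2: a[2]=7 > 5 → no swap
j=3: a[3]=7 > 5 → no swap
j=4: a[4]=3 ≤ 5 → i=2, swap a[2],a[4] → 3 5 3 7 7 7 3 3 7 5
j=5: a[5]=7 > 5 → no swap
j=6: a[6]=3 ≤ 5 → i=3, swap a[3],a[6] → 3 5 3 3 7 7 7 3 7 5
j=7: a[7]=3 ≤ 5 → i=4, swap a[4],a[7] → 3 5 3 3 3 7 7 7 7 5
j=8: a[8]=7 > 5 → no swap
final swap a[5],a[9] → 3 5 3 3 3 5 7 7 7 7; return 5
p = 5; k-1 = 8 > 5 ⇒ right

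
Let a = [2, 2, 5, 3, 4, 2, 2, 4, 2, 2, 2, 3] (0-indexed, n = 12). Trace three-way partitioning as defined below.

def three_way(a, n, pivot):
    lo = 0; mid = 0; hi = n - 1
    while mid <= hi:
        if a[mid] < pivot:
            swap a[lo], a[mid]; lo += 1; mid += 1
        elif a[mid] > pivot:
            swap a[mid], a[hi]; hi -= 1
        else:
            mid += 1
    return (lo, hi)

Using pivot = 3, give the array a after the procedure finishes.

lo=0 mid=0 hi=11
2<3: swap(0,0), lo=1 mid=1 ⇒ [2, 2, 5, 3, 4, 2, 2, 4, 2, 2, 2, 3]
2<3: swap(1,1), lo=2 mid=2 ⇒ [2, 2, 5, 3, 4, 2, 2, 4, 2, 2, 2, 3]
5>3: swap(2,11), hi=10 ⇒ [2, 2, 3, 3, 4, 2, 2, 4, 2, 2, 2, 5]
3=3: mid=3
3=3: mid=4
4>3: swap(4,10), hi=9 ⇒ [2, 2, 3, 3, 2, 2, 2, 4, 2, 2, 4, 5]
2<3: swap(2,4), lo=3 mid=5 ⇒ [2, 2, 2, 3, 3, 2, 2, 4, 2, 2, 4, 5]
2<3: swap(3,5), lo=4 mid=6 ⇒ [2, 2, 2, 2, 3, 3, 2, 4, 2, 2, 4, 5]
2<3: swap(4,6), lo=5 mid=7 ⇒ [2, 2, 2, 2, 2, 3, 3, 4, 2, 2, 4, 5]
4>3: swap(7,9), hi=8 ⇒ [2, 2, 2, 2, 2, 3, 3, 2, 2, 4, 4, 5]
2<3: swap(5,7), lo=6 mid=8 ⇒ [2, 2, 2, 2, 2, 2, 3, 3, 2, 4, 4, 5]
2<3: swap(6,8), lo=7 mid=9 ⇒ [2, 2, 2, 2, 2, 2, 2, 3, 3, 4, 4, 5]
done. lo=7 hi=8; a=[2, 2, 2, 2, 2, 2, 2, 3, 3, 4, 4, 5]

[2, 2, 2, 2, 2, 2, 2, 3, 3, 4, 4, 5]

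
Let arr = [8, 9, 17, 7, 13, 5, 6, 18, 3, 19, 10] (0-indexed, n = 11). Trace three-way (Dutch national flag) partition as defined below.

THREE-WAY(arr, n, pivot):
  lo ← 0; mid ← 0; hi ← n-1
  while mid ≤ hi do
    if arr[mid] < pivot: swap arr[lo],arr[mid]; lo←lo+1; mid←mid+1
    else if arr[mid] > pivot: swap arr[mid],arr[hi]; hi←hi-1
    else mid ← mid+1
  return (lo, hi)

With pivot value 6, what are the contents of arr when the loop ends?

lo=0 mid=0 hi=10
8>6: swap(0,10), hi=9 ⇒ [10, 9, 17, 7, 13, 5, 6, 18, 3, 19, 8]
10>6: swap(0,9), hi=8 ⇒ [19, 9, 17, 7, 13, 5, 6, 18, 3, 10, 8]
19>6: swap(0,8), hi=7 ⇒ [3, 9, 17, 7, 13, 5, 6, 18, 19, 10, 8]
3<6: swap(0,0), lo=1 mid=1 ⇒ [3, 9, 17, 7, 13, 5, 6, 18, 19, 10, 8]
9>6: swap(1,7), hi=6 ⇒ [3, 18, 17, 7, 13, 5, 6, 9, 19, 10, 8]
18>6: swap(1,6), hi=5 ⇒ [3, 6, 17, 7, 13, 5, 18, 9, 19, 10, 8]
6=6: mid=2
17>6: swap(2,5), hi=4 ⇒ [3, 6, 5, 7, 13, 17, 18, 9, 19, 10, 8]
5<6: swap(1,2), lo=2 mid=3 ⇒ [3, 5, 6, 7, 13, 17, 18, 9, 19, 10, 8]
7>6: swap(3,4), hi=3 ⇒ [3, 5, 6, 13, 7, 17, 18, 9, 19, 10, 8]
13>6: swap(3,3), hi=2 ⇒ [3, 5, 6, 13, 7, 17, 18, 9, 19, 10, 8]
done. lo=2 hi=2; arr=[3, 5, 6, 13, 7, 17, 18, 9, 19, 10, 8]

[3, 5, 6, 13, 7, 17, 18, 9, 19, 10, 8]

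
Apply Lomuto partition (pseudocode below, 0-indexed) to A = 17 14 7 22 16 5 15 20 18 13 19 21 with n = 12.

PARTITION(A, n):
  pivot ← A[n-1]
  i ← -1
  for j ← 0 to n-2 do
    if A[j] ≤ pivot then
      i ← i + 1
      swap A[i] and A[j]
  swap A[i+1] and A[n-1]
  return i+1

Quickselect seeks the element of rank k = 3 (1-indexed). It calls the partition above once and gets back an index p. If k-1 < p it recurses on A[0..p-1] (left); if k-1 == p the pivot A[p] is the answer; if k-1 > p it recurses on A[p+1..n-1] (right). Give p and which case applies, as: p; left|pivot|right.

10; left

pivot = A[11] = 21; i = -1
j=0: A[0]=17 ≤ 21 → i=0, swap A[0],A[0] (no change) → 17 14 7 22 16 5 15 20 18 13 19 21
j=1: A[1]=14 ≤ 21 → i=1, swap A[1],A[1] (no change) → 17 14 7 22 16 5 15 20 18 13 19 21
j=2: A[2]=7 ≤ 21 → i=2, swap A[2],A[2] (no change) → 17 14 7 22 16 5 15 20 18 13 19 21
j=3: A[3]=22 > 21 → no swap
j=4: A[4]=16 ≤ 21 → i=3, swap A[3],A[4] → 17 14 7 16 22 5 15 20 18 13 19 21
j=5: A[5]=5 ≤ 21 → i=4, swap A[4],A[5] → 17 14 7 16 5 22 15 20 18 13 19 21
j=6: A[6]=15 ≤ 21 → i=5, swap A[5],A[6] → 17 14 7 16 5 15 22 20 18 13 19 21
j=7: A[7]=20 ≤ 21 → i=6, swap A[6],A[7] → 17 14 7 16 5 15 20 22 18 13 19 21
j=8: A[8]=18 ≤ 21 → i=7, swap A[7],A[8] → 17 14 7 16 5 15 20 18 22 13 19 21
j=9: A[9]=13 ≤ 21 → i=8, swap A[8],A[9] → 17 14 7 16 5 15 20 18 13 22 19 21
j=10: A[10]=19 ≤ 21 → i=9, swap A[9],A[10] → 17 14 7 16 5 15 20 18 13 19 22 21
final swap A[10],A[11] → 17 14 7 16 5 15 20 18 13 19 21 22; return 10
p = 10; k-1 = 2 < 10 ⇒ left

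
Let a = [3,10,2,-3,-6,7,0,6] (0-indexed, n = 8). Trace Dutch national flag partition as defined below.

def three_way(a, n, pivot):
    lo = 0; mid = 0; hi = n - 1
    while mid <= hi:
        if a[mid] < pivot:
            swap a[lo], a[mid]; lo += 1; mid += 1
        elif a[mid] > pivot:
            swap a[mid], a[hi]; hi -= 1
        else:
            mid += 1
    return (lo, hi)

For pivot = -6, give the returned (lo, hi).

(0, 0)

lo=0 mid=0 hi=7
3>-6: swap(0,7), hi=6 ⇒ [6,10,2,-3,-6,7,0,3]
6>-6: swap(0,6), hi=5 ⇒ [0,10,2,-3,-6,7,6,3]
0>-6: swap(0,5), hi=4 ⇒ [7,10,2,-3,-6,0,6,3]
7>-6: swap(0,4), hi=3 ⇒ [-6,10,2,-3,7,0,6,3]
-6=-6: mid=1
10>-6: swap(1,3), hi=2 ⇒ [-6,-3,2,10,7,0,6,3]
-3>-6: swap(1,2), hi=1 ⇒ [-6,2,-3,10,7,0,6,3]
2>-6: swap(1,1), hi=0 ⇒ [-6,2,-3,10,7,0,6,3]
done. lo=0 hi=0; a=[-6,2,-3,10,7,0,6,3]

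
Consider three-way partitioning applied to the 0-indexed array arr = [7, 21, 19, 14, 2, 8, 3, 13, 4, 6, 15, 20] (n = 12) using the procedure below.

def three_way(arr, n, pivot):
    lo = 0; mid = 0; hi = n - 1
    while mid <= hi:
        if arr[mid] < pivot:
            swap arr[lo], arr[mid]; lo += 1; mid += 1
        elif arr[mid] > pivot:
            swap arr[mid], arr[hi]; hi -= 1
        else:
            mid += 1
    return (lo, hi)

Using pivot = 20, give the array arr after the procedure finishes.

[7, 19, 14, 2, 8, 3, 13, 4, 6, 15, 20, 21]

lo=0 mid=0 hi=11
7<20: swap(0,0), lo=1 mid=1 ⇒ [7, 21, 19, 14, 2, 8, 3, 13, 4, 6, 15, 20]
21>20: swap(1,11), hi=10 ⇒ [7, 20, 19, 14, 2, 8, 3, 13, 4, 6, 15, 21]
20=20: mid=2
19<20: swap(1,2), lo=2 mid=3 ⇒ [7, 19, 20, 14, 2, 8, 3, 13, 4, 6, 15, 21]
14<20: swap(2,3), lo=3 mid=4 ⇒ [7, 19, 14, 20, 2, 8, 3, 13, 4, 6, 15, 21]
2<20: swap(3,4), lo=4 mid=5 ⇒ [7, 19, 14, 2, 20, 8, 3, 13, 4, 6, 15, 21]
8<20: swap(4,5), lo=5 mid=6 ⇒ [7, 19, 14, 2, 8, 20, 3, 13, 4, 6, 15, 21]
3<20: swap(5,6), lo=6 mid=7 ⇒ [7, 19, 14, 2, 8, 3, 20, 13, 4, 6, 15, 21]
13<20: swap(6,7), lo=7 mid=8 ⇒ [7, 19, 14, 2, 8, 3, 13, 20, 4, 6, 15, 21]
4<20: swap(7,8), lo=8 mid=9 ⇒ [7, 19, 14, 2, 8, 3, 13, 4, 20, 6, 15, 21]
6<20: swap(8,9), lo=9 mid=10 ⇒ [7, 19, 14, 2, 8, 3, 13, 4, 6, 20, 15, 21]
15<20: swap(9,10), lo=10 mid=11 ⇒ [7, 19, 14, 2, 8, 3, 13, 4, 6, 15, 20, 21]
done. lo=10 hi=10; arr=[7, 19, 14, 2, 8, 3, 13, 4, 6, 15, 20, 21]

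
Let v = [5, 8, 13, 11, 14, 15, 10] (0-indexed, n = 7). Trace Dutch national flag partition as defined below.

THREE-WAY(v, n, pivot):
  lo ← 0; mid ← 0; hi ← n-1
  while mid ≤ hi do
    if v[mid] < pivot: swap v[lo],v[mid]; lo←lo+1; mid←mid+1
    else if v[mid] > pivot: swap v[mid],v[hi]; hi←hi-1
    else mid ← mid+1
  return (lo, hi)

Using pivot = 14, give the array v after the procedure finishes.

pivot = 14; lo=0, mid=0, hi=6
v[mid]=5<14: swap v[0],v[0]; lo=1,mid=1 → [5, 8, 13, 11, 14, 15, 10]
v[mid]=8<14: swap v[1],v[1]; lo=2,mid=2 → [5, 8, 13, 11, 14, 15, 10]
v[mid]=13<14: swap v[2],v[2]; lo=3,mid=3 → [5, 8, 13, 11, 14, 15, 10]
v[mid]=11<14: swap v[3],v[3]; lo=4,mid=4 → [5, 8, 13, 11, 14, 15, 10]
v[mid]=14=14: mid=5
v[mid]=15>14: swap v[5],v[6]; hi=5 → [5, 8, 13, 11, 14, 10, 15]
v[mid]=10<14: swap v[4],v[5]; lo=5,mid=6 → [5, 8, 13, 11, 10, 14, 15]
end: lo=5, hi=5; v = [5, 8, 13, 11, 10, 14, 15]

[5, 8, 13, 11, 10, 14, 15]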